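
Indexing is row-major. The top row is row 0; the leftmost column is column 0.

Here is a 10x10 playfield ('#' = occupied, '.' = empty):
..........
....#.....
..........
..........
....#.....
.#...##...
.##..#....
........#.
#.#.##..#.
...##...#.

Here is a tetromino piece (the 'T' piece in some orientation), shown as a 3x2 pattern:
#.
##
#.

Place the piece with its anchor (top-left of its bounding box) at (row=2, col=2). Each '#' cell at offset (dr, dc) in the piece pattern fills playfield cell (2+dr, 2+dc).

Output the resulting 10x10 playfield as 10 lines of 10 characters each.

Answer: ..........
....#.....
..#.......
..##......
..#.#.....
.#...##...
.##..#....
........#.
#.#.##..#.
...##...#.

Derivation:
Fill (2+0,2+0) = (2,2)
Fill (2+1,2+0) = (3,2)
Fill (2+1,2+1) = (3,3)
Fill (2+2,2+0) = (4,2)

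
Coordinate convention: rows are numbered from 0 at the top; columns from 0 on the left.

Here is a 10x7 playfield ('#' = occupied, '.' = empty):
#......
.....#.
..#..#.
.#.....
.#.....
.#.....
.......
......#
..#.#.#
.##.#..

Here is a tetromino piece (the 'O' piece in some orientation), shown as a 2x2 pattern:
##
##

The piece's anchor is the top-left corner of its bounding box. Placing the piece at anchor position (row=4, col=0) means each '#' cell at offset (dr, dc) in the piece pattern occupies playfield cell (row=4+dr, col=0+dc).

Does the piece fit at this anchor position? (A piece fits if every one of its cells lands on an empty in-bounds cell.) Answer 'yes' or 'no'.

Check each piece cell at anchor (4, 0):
  offset (0,0) -> (4,0): empty -> OK
  offset (0,1) -> (4,1): occupied ('#') -> FAIL
  offset (1,0) -> (5,0): empty -> OK
  offset (1,1) -> (5,1): occupied ('#') -> FAIL
All cells valid: no

Answer: no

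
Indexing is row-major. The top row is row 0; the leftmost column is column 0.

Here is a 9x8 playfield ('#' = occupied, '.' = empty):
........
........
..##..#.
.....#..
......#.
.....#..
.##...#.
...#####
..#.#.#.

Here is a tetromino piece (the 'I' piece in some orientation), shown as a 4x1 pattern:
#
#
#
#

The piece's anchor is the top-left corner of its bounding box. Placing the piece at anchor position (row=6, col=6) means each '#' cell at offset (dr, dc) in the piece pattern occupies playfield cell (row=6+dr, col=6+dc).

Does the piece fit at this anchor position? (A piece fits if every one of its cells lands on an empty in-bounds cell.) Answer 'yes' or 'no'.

Check each piece cell at anchor (6, 6):
  offset (0,0) -> (6,6): occupied ('#') -> FAIL
  offset (1,0) -> (7,6): occupied ('#') -> FAIL
  offset (2,0) -> (8,6): occupied ('#') -> FAIL
  offset (3,0) -> (9,6): out of bounds -> FAIL
All cells valid: no

Answer: no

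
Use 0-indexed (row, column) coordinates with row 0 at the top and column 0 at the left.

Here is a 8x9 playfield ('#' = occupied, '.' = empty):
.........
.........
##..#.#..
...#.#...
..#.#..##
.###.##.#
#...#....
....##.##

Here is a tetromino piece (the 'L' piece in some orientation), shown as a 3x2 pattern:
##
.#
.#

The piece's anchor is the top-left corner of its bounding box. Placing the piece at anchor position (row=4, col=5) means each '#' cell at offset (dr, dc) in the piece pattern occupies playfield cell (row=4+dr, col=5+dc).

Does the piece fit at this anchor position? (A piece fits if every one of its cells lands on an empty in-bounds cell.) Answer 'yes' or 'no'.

Check each piece cell at anchor (4, 5):
  offset (0,0) -> (4,5): empty -> OK
  offset (0,1) -> (4,6): empty -> OK
  offset (1,1) -> (5,6): occupied ('#') -> FAIL
  offset (2,1) -> (6,6): empty -> OK
All cells valid: no

Answer: no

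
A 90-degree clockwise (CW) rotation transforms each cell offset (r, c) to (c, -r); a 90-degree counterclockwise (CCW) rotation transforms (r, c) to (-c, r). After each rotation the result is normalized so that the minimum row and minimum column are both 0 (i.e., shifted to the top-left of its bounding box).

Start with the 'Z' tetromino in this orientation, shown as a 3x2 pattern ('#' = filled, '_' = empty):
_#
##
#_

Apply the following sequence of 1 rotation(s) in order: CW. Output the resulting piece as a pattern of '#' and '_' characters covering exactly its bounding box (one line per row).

Start:
_#
##
#_
After rotation 1 (CW):
##_
_##

Answer: ##_
_##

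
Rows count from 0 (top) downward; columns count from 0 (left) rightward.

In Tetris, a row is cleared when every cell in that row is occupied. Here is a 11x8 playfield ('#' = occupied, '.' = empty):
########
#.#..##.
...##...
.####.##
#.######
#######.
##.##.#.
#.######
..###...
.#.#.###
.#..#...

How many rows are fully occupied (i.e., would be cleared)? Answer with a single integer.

Check each row:
  row 0: 0 empty cells -> FULL (clear)
  row 1: 4 empty cells -> not full
  row 2: 6 empty cells -> not full
  row 3: 2 empty cells -> not full
  row 4: 1 empty cell -> not full
  row 5: 1 empty cell -> not full
  row 6: 3 empty cells -> not full
  row 7: 1 empty cell -> not full
  row 8: 5 empty cells -> not full
  row 9: 3 empty cells -> not full
  row 10: 6 empty cells -> not full
Total rows cleared: 1

Answer: 1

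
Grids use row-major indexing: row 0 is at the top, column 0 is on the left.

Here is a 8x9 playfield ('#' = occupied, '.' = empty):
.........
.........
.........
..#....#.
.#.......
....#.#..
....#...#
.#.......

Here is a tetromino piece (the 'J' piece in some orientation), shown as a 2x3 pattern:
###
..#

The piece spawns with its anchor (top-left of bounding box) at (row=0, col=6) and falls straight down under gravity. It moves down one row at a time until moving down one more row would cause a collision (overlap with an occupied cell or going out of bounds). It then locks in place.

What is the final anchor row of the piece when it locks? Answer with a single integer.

Spawn at (row=0, col=6). Try each row:
  row 0: fits
  row 1: fits
  row 2: fits
  row 3: blocked -> lock at row 2

Answer: 2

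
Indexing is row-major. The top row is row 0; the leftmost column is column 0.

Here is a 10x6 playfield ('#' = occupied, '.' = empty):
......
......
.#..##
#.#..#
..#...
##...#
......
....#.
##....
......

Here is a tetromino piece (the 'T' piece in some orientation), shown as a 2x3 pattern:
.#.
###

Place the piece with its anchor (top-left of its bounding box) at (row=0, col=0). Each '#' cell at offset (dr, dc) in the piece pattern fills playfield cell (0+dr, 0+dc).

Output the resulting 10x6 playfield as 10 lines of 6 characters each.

Fill (0+0,0+1) = (0,1)
Fill (0+1,0+0) = (1,0)
Fill (0+1,0+1) = (1,1)
Fill (0+1,0+2) = (1,2)

Answer: .#....
###...
.#..##
#.#..#
..#...
##...#
......
....#.
##....
......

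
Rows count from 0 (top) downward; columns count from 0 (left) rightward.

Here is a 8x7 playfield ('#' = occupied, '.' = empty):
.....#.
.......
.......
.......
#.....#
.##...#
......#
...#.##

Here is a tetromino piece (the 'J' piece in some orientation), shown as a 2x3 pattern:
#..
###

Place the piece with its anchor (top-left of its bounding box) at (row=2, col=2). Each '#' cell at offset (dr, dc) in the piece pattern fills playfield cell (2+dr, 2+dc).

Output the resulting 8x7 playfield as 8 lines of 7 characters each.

Fill (2+0,2+0) = (2,2)
Fill (2+1,2+0) = (3,2)
Fill (2+1,2+1) = (3,3)
Fill (2+1,2+2) = (3,4)

Answer: .....#.
.......
..#....
..###..
#.....#
.##...#
......#
...#.##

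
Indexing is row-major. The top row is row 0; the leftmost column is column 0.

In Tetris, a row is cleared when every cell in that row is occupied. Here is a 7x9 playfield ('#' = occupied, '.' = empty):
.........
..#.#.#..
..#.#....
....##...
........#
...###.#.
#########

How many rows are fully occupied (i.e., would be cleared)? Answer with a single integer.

Check each row:
  row 0: 9 empty cells -> not full
  row 1: 6 empty cells -> not full
  row 2: 7 empty cells -> not full
  row 3: 7 empty cells -> not full
  row 4: 8 empty cells -> not full
  row 5: 5 empty cells -> not full
  row 6: 0 empty cells -> FULL (clear)
Total rows cleared: 1

Answer: 1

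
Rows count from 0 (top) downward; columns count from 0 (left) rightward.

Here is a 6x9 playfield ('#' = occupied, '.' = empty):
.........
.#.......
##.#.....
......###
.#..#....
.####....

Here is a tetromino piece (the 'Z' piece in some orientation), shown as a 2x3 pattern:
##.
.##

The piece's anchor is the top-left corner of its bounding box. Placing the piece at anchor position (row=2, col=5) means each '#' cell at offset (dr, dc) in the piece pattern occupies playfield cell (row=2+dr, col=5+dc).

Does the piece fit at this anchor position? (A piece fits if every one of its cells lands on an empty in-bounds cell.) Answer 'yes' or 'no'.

Answer: no

Derivation:
Check each piece cell at anchor (2, 5):
  offset (0,0) -> (2,5): empty -> OK
  offset (0,1) -> (2,6): empty -> OK
  offset (1,1) -> (3,6): occupied ('#') -> FAIL
  offset (1,2) -> (3,7): occupied ('#') -> FAIL
All cells valid: no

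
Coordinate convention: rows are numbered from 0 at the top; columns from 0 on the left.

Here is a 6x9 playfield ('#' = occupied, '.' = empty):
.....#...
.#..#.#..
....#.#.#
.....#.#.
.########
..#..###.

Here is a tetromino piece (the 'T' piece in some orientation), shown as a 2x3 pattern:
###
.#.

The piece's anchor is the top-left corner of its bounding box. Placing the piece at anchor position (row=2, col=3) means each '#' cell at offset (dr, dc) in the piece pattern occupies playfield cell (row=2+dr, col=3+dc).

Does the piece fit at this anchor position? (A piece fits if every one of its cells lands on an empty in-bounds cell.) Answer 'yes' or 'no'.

Check each piece cell at anchor (2, 3):
  offset (0,0) -> (2,3): empty -> OK
  offset (0,1) -> (2,4): occupied ('#') -> FAIL
  offset (0,2) -> (2,5): empty -> OK
  offset (1,1) -> (3,4): empty -> OK
All cells valid: no

Answer: no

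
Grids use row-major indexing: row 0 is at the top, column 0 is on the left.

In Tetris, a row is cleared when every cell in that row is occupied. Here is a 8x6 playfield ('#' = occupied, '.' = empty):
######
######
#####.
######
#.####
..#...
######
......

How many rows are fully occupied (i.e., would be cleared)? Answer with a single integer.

Check each row:
  row 0: 0 empty cells -> FULL (clear)
  row 1: 0 empty cells -> FULL (clear)
  row 2: 1 empty cell -> not full
  row 3: 0 empty cells -> FULL (clear)
  row 4: 1 empty cell -> not full
  row 5: 5 empty cells -> not full
  row 6: 0 empty cells -> FULL (clear)
  row 7: 6 empty cells -> not full
Total rows cleared: 4

Answer: 4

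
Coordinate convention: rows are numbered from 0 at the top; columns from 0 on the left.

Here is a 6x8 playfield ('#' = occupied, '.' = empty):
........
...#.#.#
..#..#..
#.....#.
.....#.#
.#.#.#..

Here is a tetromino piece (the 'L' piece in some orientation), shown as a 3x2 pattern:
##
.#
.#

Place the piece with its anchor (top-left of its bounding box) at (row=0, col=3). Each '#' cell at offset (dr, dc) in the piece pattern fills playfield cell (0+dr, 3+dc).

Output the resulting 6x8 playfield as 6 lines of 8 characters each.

Fill (0+0,3+0) = (0,3)
Fill (0+0,3+1) = (0,4)
Fill (0+1,3+1) = (1,4)
Fill (0+2,3+1) = (2,4)

Answer: ...##...
...###.#
..#.##..
#.....#.
.....#.#
.#.#.#..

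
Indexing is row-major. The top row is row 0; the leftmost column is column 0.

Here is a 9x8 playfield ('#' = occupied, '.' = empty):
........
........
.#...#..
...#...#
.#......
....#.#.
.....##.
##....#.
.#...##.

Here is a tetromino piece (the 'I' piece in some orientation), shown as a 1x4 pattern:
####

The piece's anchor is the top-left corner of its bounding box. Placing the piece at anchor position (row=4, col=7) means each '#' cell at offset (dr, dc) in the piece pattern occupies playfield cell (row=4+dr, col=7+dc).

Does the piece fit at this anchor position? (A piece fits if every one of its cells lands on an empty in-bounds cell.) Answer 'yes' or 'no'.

Check each piece cell at anchor (4, 7):
  offset (0,0) -> (4,7): empty -> OK
  offset (0,1) -> (4,8): out of bounds -> FAIL
  offset (0,2) -> (4,9): out of bounds -> FAIL
  offset (0,3) -> (4,10): out of bounds -> FAIL
All cells valid: no

Answer: no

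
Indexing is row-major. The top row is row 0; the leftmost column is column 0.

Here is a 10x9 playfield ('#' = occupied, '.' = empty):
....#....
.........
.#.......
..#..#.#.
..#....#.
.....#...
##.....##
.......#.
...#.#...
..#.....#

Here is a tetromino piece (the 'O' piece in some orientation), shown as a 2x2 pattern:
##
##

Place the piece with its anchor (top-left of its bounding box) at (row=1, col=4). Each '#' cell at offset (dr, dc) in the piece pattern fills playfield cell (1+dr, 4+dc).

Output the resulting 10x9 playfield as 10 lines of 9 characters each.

Answer: ....#....
....##...
.#..##...
..#..#.#.
..#....#.
.....#...
##.....##
.......#.
...#.#...
..#.....#

Derivation:
Fill (1+0,4+0) = (1,4)
Fill (1+0,4+1) = (1,5)
Fill (1+1,4+0) = (2,4)
Fill (1+1,4+1) = (2,5)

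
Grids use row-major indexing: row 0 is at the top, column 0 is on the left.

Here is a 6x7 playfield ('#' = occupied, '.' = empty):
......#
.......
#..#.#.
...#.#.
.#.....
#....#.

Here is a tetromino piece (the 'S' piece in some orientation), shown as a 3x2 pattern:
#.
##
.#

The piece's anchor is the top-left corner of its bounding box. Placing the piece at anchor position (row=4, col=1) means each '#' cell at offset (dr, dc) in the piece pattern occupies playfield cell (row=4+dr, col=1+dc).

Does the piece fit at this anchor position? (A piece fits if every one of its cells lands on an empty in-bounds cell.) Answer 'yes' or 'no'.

Answer: no

Derivation:
Check each piece cell at anchor (4, 1):
  offset (0,0) -> (4,1): occupied ('#') -> FAIL
  offset (1,0) -> (5,1): empty -> OK
  offset (1,1) -> (5,2): empty -> OK
  offset (2,1) -> (6,2): out of bounds -> FAIL
All cells valid: no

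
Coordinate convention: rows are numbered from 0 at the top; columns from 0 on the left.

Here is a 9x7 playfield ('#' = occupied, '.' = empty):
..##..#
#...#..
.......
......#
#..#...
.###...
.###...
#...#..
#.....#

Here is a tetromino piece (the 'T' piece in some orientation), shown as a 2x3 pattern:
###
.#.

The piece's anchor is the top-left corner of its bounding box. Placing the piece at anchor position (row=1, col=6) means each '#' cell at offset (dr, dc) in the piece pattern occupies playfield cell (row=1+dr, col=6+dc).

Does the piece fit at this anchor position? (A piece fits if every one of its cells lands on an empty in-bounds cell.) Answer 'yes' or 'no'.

Answer: no

Derivation:
Check each piece cell at anchor (1, 6):
  offset (0,0) -> (1,6): empty -> OK
  offset (0,1) -> (1,7): out of bounds -> FAIL
  offset (0,2) -> (1,8): out of bounds -> FAIL
  offset (1,1) -> (2,7): out of bounds -> FAIL
All cells valid: no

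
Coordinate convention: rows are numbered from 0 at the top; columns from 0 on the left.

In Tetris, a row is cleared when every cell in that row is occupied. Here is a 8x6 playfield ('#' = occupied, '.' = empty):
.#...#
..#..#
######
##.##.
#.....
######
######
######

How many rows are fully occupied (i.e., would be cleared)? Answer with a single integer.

Check each row:
  row 0: 4 empty cells -> not full
  row 1: 4 empty cells -> not full
  row 2: 0 empty cells -> FULL (clear)
  row 3: 2 empty cells -> not full
  row 4: 5 empty cells -> not full
  row 5: 0 empty cells -> FULL (clear)
  row 6: 0 empty cells -> FULL (clear)
  row 7: 0 empty cells -> FULL (clear)
Total rows cleared: 4

Answer: 4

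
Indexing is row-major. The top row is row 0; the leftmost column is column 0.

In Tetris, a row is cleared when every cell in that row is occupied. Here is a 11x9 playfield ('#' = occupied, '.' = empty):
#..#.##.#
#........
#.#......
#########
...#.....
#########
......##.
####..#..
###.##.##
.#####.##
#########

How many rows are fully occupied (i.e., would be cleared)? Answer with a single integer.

Check each row:
  row 0: 4 empty cells -> not full
  row 1: 8 empty cells -> not full
  row 2: 7 empty cells -> not full
  row 3: 0 empty cells -> FULL (clear)
  row 4: 8 empty cells -> not full
  row 5: 0 empty cells -> FULL (clear)
  row 6: 7 empty cells -> not full
  row 7: 4 empty cells -> not full
  row 8: 2 empty cells -> not full
  row 9: 2 empty cells -> not full
  row 10: 0 empty cells -> FULL (clear)
Total rows cleared: 3

Answer: 3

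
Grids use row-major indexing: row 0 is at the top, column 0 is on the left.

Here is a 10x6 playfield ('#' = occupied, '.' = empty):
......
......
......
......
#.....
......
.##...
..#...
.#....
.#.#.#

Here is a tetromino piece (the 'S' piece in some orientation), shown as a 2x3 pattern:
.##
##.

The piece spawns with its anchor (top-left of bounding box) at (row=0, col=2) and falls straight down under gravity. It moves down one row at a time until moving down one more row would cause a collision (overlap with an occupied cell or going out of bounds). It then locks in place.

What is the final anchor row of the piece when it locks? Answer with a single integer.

Answer: 4

Derivation:
Spawn at (row=0, col=2). Try each row:
  row 0: fits
  row 1: fits
  row 2: fits
  row 3: fits
  row 4: fits
  row 5: blocked -> lock at row 4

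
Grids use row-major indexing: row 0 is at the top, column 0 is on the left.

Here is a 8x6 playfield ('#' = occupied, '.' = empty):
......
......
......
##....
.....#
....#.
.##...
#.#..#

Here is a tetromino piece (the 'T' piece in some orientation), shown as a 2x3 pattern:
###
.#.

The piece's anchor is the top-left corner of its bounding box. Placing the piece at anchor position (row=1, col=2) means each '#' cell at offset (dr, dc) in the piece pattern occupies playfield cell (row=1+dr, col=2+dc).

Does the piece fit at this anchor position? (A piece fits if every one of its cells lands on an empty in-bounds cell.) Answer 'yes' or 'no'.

Answer: yes

Derivation:
Check each piece cell at anchor (1, 2):
  offset (0,0) -> (1,2): empty -> OK
  offset (0,1) -> (1,3): empty -> OK
  offset (0,2) -> (1,4): empty -> OK
  offset (1,1) -> (2,3): empty -> OK
All cells valid: yes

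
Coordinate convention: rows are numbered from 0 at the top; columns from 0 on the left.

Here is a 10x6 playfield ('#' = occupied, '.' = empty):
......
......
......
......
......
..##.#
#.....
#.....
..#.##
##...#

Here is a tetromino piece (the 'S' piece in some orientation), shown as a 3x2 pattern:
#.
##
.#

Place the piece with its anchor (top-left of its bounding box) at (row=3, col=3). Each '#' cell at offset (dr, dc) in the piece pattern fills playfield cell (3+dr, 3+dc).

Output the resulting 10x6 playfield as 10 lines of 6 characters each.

Fill (3+0,3+0) = (3,3)
Fill (3+1,3+0) = (4,3)
Fill (3+1,3+1) = (4,4)
Fill (3+2,3+1) = (5,4)

Answer: ......
......
......
...#..
...##.
..####
#.....
#.....
..#.##
##...#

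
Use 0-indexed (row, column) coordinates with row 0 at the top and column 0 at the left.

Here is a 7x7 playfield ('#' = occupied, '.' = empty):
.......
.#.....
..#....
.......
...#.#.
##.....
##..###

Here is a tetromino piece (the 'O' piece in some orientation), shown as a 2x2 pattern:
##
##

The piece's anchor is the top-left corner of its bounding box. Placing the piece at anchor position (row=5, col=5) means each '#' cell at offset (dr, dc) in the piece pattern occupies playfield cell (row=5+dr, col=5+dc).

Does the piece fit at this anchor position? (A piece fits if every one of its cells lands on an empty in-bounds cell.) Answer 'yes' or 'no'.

Check each piece cell at anchor (5, 5):
  offset (0,0) -> (5,5): empty -> OK
  offset (0,1) -> (5,6): empty -> OK
  offset (1,0) -> (6,5): occupied ('#') -> FAIL
  offset (1,1) -> (6,6): occupied ('#') -> FAIL
All cells valid: no

Answer: no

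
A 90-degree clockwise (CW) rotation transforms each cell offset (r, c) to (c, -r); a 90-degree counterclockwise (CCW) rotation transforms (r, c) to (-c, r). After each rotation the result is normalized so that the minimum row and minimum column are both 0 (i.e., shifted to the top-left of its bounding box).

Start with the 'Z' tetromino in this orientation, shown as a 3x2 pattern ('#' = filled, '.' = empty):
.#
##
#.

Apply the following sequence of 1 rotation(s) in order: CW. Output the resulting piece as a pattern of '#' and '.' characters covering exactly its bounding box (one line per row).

Answer: ##.
.##

Derivation:
Start:
.#
##
#.
After rotation 1 (CW):
##.
.##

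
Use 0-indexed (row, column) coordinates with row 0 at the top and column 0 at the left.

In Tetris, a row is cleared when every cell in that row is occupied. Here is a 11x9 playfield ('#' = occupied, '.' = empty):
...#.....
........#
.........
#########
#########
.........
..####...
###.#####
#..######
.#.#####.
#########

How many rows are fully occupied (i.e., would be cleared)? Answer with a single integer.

Check each row:
  row 0: 8 empty cells -> not full
  row 1: 8 empty cells -> not full
  row 2: 9 empty cells -> not full
  row 3: 0 empty cells -> FULL (clear)
  row 4: 0 empty cells -> FULL (clear)
  row 5: 9 empty cells -> not full
  row 6: 5 empty cells -> not full
  row 7: 1 empty cell -> not full
  row 8: 2 empty cells -> not full
  row 9: 3 empty cells -> not full
  row 10: 0 empty cells -> FULL (clear)
Total rows cleared: 3

Answer: 3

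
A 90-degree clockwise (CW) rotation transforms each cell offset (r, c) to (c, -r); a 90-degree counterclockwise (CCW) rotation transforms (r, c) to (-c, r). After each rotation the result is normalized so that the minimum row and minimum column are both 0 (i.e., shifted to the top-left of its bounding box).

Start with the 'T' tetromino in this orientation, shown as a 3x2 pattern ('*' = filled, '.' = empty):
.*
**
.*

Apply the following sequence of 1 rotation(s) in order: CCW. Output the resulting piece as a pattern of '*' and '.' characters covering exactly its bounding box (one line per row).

Start:
.*
**
.*
After rotation 1 (CCW):
***
.*.

Answer: ***
.*.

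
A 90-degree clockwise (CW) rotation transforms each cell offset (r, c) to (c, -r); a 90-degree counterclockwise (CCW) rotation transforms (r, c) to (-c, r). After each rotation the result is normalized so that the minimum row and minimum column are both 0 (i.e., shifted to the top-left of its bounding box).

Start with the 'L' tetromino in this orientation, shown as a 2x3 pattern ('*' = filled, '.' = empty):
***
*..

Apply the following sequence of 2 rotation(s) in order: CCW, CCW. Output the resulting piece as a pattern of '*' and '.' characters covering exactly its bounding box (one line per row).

Start:
***
*..
After rotation 1 (CCW):
*.
*.
**
After rotation 2 (CCW):
..*
***

Answer: ..*
***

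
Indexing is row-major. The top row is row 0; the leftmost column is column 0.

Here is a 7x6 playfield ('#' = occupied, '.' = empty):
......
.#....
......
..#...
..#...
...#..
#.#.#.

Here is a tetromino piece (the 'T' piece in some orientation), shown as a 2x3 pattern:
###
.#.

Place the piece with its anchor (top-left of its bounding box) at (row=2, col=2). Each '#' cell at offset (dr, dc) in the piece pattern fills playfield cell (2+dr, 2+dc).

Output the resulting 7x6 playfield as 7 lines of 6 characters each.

Answer: ......
.#....
..###.
..##..
..#...
...#..
#.#.#.

Derivation:
Fill (2+0,2+0) = (2,2)
Fill (2+0,2+1) = (2,3)
Fill (2+0,2+2) = (2,4)
Fill (2+1,2+1) = (3,3)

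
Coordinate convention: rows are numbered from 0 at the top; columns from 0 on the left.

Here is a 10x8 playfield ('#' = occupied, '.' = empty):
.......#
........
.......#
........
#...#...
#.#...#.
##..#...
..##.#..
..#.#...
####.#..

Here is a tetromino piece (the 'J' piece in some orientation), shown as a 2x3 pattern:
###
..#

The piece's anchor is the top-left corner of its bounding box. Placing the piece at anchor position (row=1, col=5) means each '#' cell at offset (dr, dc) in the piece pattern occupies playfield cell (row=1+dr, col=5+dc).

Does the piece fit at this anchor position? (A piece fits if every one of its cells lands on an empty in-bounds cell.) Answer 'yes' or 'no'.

Answer: no

Derivation:
Check each piece cell at anchor (1, 5):
  offset (0,0) -> (1,5): empty -> OK
  offset (0,1) -> (1,6): empty -> OK
  offset (0,2) -> (1,7): empty -> OK
  offset (1,2) -> (2,7): occupied ('#') -> FAIL
All cells valid: no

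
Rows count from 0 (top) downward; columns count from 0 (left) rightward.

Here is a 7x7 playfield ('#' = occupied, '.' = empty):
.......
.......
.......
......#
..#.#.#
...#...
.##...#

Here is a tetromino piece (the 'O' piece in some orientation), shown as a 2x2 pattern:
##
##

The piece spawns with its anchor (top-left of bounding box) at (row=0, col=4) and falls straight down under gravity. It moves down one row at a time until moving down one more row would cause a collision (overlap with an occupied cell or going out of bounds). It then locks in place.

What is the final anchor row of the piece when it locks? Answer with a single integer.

Spawn at (row=0, col=4). Try each row:
  row 0: fits
  row 1: fits
  row 2: fits
  row 3: blocked -> lock at row 2

Answer: 2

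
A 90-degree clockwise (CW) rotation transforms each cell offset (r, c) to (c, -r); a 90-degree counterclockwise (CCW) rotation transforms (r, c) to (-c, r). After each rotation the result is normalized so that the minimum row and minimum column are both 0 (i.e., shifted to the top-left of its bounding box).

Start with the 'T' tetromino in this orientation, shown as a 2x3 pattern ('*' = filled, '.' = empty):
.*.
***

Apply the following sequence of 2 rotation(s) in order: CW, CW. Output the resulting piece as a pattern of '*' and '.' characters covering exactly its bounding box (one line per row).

Start:
.*.
***
After rotation 1 (CW):
*.
**
*.
After rotation 2 (CW):
***
.*.

Answer: ***
.*.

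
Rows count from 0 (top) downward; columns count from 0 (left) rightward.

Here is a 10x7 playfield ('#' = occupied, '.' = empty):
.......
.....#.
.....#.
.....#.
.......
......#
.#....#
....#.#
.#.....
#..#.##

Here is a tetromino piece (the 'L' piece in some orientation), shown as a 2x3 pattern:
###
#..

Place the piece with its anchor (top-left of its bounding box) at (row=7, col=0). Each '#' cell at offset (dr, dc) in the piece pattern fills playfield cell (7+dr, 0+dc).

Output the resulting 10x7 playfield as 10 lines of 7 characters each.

Answer: .......
.....#.
.....#.
.....#.
.......
......#
.#....#
###.#.#
##.....
#..#.##

Derivation:
Fill (7+0,0+0) = (7,0)
Fill (7+0,0+1) = (7,1)
Fill (7+0,0+2) = (7,2)
Fill (7+1,0+0) = (8,0)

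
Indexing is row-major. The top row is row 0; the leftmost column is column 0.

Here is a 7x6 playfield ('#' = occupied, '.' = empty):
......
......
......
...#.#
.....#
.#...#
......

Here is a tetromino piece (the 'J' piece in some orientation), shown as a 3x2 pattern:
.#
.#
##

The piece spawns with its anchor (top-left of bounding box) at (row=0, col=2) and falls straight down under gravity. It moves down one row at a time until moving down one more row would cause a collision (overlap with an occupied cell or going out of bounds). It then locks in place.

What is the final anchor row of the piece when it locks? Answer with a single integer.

Answer: 0

Derivation:
Spawn at (row=0, col=2). Try each row:
  row 0: fits
  row 1: blocked -> lock at row 0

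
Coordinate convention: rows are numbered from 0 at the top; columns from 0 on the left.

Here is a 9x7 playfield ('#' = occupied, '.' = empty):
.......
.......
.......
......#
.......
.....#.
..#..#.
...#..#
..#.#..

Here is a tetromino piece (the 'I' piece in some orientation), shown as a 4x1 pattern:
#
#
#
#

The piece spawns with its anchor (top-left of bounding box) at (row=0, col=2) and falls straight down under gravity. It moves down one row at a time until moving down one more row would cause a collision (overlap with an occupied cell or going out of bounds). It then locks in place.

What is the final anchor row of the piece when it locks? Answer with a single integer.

Spawn at (row=0, col=2). Try each row:
  row 0: fits
  row 1: fits
  row 2: fits
  row 3: blocked -> lock at row 2

Answer: 2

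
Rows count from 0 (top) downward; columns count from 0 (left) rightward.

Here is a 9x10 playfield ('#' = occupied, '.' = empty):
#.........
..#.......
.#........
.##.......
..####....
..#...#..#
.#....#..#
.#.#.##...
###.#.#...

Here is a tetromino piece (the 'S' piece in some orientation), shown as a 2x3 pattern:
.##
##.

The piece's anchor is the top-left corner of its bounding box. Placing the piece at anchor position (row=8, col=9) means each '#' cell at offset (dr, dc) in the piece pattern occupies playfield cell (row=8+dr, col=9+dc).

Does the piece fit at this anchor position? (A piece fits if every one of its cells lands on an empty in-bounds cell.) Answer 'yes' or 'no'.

Answer: no

Derivation:
Check each piece cell at anchor (8, 9):
  offset (0,1) -> (8,10): out of bounds -> FAIL
  offset (0,2) -> (8,11): out of bounds -> FAIL
  offset (1,0) -> (9,9): out of bounds -> FAIL
  offset (1,1) -> (9,10): out of bounds -> FAIL
All cells valid: no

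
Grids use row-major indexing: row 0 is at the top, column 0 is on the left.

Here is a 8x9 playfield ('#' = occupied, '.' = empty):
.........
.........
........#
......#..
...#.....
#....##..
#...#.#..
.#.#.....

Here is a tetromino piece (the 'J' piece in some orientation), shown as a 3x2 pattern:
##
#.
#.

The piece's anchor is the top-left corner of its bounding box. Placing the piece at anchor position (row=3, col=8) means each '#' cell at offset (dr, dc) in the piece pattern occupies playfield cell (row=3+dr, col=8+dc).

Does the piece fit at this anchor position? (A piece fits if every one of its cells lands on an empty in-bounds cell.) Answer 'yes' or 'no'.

Check each piece cell at anchor (3, 8):
  offset (0,0) -> (3,8): empty -> OK
  offset (0,1) -> (3,9): out of bounds -> FAIL
  offset (1,0) -> (4,8): empty -> OK
  offset (2,0) -> (5,8): empty -> OK
All cells valid: no

Answer: no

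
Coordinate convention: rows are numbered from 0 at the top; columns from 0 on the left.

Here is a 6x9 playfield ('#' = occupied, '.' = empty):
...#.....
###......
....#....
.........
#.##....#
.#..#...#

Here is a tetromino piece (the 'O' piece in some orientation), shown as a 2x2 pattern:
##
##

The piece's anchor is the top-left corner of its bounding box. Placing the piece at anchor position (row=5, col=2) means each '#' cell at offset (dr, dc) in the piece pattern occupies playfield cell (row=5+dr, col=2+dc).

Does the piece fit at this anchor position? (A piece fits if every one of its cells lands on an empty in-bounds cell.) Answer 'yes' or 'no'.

Answer: no

Derivation:
Check each piece cell at anchor (5, 2):
  offset (0,0) -> (5,2): empty -> OK
  offset (0,1) -> (5,3): empty -> OK
  offset (1,0) -> (6,2): out of bounds -> FAIL
  offset (1,1) -> (6,3): out of bounds -> FAIL
All cells valid: no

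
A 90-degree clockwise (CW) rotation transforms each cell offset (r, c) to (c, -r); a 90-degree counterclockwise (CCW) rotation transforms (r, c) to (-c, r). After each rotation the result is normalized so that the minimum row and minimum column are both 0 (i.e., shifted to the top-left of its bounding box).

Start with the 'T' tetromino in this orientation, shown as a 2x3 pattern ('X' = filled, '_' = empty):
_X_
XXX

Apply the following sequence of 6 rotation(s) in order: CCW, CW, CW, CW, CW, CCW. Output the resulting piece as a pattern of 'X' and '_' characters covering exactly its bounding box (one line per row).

Start:
_X_
XXX
After rotation 1 (CCW):
_X
XX
_X
After rotation 2 (CW):
_X_
XXX
After rotation 3 (CW):
X_
XX
X_
After rotation 4 (CW):
XXX
_X_
After rotation 5 (CW):
_X
XX
_X
After rotation 6 (CCW):
XXX
_X_

Answer: XXX
_X_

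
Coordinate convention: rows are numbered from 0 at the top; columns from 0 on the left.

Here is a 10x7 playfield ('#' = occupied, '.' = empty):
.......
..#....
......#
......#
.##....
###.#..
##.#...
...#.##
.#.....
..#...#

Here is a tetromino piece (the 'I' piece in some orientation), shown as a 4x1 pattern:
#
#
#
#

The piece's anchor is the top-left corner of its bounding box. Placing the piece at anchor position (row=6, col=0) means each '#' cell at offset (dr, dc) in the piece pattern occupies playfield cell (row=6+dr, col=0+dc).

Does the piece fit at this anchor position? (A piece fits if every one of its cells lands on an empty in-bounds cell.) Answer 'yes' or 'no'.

Answer: no

Derivation:
Check each piece cell at anchor (6, 0):
  offset (0,0) -> (6,0): occupied ('#') -> FAIL
  offset (1,0) -> (7,0): empty -> OK
  offset (2,0) -> (8,0): empty -> OK
  offset (3,0) -> (9,0): empty -> OK
All cells valid: no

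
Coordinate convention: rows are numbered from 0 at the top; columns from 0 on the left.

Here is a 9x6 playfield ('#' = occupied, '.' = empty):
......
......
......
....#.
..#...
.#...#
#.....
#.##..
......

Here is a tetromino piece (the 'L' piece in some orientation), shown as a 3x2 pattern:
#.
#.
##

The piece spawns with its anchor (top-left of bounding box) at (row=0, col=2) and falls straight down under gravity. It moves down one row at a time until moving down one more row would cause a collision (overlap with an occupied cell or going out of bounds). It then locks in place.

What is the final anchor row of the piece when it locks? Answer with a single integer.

Answer: 1

Derivation:
Spawn at (row=0, col=2). Try each row:
  row 0: fits
  row 1: fits
  row 2: blocked -> lock at row 1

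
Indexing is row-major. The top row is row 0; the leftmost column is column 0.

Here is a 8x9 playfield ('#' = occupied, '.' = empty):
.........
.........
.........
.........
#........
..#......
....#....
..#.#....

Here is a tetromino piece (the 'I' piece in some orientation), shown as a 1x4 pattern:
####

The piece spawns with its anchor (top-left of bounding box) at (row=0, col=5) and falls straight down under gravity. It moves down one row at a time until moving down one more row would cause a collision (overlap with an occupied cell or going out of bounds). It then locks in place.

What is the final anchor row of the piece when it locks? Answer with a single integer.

Answer: 7

Derivation:
Spawn at (row=0, col=5). Try each row:
  row 0: fits
  row 1: fits
  row 2: fits
  row 3: fits
  row 4: fits
  row 5: fits
  row 6: fits
  row 7: fits
  row 8: out of bounds -> lock at row 7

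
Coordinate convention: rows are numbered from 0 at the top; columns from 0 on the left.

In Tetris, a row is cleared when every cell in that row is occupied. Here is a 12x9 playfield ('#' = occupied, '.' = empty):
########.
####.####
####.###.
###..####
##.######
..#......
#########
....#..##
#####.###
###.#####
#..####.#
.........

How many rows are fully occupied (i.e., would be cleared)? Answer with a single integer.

Check each row:
  row 0: 1 empty cell -> not full
  row 1: 1 empty cell -> not full
  row 2: 2 empty cells -> not full
  row 3: 2 empty cells -> not full
  row 4: 1 empty cell -> not full
  row 5: 8 empty cells -> not full
  row 6: 0 empty cells -> FULL (clear)
  row 7: 6 empty cells -> not full
  row 8: 1 empty cell -> not full
  row 9: 1 empty cell -> not full
  row 10: 3 empty cells -> not full
  row 11: 9 empty cells -> not full
Total rows cleared: 1

Answer: 1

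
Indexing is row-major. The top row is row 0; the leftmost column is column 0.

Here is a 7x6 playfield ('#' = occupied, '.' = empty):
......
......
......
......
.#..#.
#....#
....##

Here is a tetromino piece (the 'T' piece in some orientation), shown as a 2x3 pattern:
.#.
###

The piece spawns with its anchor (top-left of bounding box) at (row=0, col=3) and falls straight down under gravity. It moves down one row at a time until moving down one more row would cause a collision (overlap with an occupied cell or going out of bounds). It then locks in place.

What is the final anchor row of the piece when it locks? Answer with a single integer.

Spawn at (row=0, col=3). Try each row:
  row 0: fits
  row 1: fits
  row 2: fits
  row 3: blocked -> lock at row 2

Answer: 2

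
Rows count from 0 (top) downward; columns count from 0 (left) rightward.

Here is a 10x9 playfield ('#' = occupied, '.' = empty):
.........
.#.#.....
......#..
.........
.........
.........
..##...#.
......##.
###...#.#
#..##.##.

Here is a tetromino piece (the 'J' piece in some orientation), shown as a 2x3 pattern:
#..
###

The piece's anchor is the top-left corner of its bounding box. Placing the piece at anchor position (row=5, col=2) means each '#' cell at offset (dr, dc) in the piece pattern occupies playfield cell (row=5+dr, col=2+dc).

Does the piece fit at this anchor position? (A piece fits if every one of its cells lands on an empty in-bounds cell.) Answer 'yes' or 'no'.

Check each piece cell at anchor (5, 2):
  offset (0,0) -> (5,2): empty -> OK
  offset (1,0) -> (6,2): occupied ('#') -> FAIL
  offset (1,1) -> (6,3): occupied ('#') -> FAIL
  offset (1,2) -> (6,4): empty -> OK
All cells valid: no

Answer: no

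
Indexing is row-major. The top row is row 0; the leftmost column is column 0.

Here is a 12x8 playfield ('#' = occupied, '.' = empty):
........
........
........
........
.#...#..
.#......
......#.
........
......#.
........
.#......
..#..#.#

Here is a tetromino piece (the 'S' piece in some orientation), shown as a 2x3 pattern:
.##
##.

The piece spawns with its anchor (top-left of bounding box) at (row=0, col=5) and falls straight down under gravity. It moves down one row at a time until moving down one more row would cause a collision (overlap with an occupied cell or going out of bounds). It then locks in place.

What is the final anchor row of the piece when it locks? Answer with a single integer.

Spawn at (row=0, col=5). Try each row:
  row 0: fits
  row 1: fits
  row 2: fits
  row 3: blocked -> lock at row 2

Answer: 2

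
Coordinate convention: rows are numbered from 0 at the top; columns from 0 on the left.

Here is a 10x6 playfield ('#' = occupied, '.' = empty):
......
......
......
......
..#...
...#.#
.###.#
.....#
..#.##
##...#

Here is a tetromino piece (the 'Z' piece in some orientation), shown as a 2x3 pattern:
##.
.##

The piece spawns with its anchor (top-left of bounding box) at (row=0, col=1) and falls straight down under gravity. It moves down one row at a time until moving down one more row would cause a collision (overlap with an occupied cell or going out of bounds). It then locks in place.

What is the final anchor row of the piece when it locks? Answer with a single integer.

Answer: 2

Derivation:
Spawn at (row=0, col=1). Try each row:
  row 0: fits
  row 1: fits
  row 2: fits
  row 3: blocked -> lock at row 2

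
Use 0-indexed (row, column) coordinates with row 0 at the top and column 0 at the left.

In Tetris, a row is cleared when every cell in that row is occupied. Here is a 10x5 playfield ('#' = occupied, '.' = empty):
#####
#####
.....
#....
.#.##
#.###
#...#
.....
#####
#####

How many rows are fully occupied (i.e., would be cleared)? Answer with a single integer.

Check each row:
  row 0: 0 empty cells -> FULL (clear)
  row 1: 0 empty cells -> FULL (clear)
  row 2: 5 empty cells -> not full
  row 3: 4 empty cells -> not full
  row 4: 2 empty cells -> not full
  row 5: 1 empty cell -> not full
  row 6: 3 empty cells -> not full
  row 7: 5 empty cells -> not full
  row 8: 0 empty cells -> FULL (clear)
  row 9: 0 empty cells -> FULL (clear)
Total rows cleared: 4

Answer: 4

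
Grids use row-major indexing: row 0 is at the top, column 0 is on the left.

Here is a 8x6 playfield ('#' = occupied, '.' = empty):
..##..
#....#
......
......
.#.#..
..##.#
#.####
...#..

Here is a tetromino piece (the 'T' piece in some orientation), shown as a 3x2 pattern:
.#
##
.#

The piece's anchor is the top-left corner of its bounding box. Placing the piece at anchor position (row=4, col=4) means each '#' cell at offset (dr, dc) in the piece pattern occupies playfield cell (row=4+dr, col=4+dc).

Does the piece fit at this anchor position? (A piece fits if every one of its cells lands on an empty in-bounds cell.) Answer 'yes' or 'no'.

Answer: no

Derivation:
Check each piece cell at anchor (4, 4):
  offset (0,1) -> (4,5): empty -> OK
  offset (1,0) -> (5,4): empty -> OK
  offset (1,1) -> (5,5): occupied ('#') -> FAIL
  offset (2,1) -> (6,5): occupied ('#') -> FAIL
All cells valid: no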